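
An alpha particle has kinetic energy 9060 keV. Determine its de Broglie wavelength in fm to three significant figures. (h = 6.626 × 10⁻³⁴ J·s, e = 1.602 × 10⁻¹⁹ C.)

λ = 4.77 fm

KE = 9060 keV = 1.451 × 10⁻¹² J.
p = √(2mKE) = √(2 × 6.645 × 10⁻²⁷ × 1.451 × 10⁻¹²) = 1.389 × 10⁻¹⁹ kg·m/s.
λ = h/p = 6.626 × 10⁻³⁴ / 1.389 × 10⁻¹⁹ = 4.77 × 10⁻¹⁵ m = 4.77 fm.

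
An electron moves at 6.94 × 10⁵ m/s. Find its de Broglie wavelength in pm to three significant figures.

p = mv = 9.109 × 10⁻³¹ × 6.94 × 10⁵ = 6.322 × 10⁻²⁵ kg·m/s.
λ = h/p = 6.626 × 10⁻³⁴ / 6.322 × 10⁻²⁵ = 1.05 × 10⁻⁹ m = 1050 pm.

λ = 1050 pm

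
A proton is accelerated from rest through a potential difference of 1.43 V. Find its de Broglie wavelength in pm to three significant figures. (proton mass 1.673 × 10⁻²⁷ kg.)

λ = 23.9 pm

KE = eV = 1.602 × 10⁻¹⁹ × 1.430 = 2.291 × 10⁻¹⁹ J.
p = √(2mKE) = √(2 × 1.673 × 10⁻²⁷ × 2.291 × 10⁻¹⁹) = 2.769 × 10⁻²³ kg·m/s.
λ = h/p = 6.626 × 10⁻³⁴ / 2.769 × 10⁻²³ = 2.39 × 10⁻¹¹ m = 23.9 pm.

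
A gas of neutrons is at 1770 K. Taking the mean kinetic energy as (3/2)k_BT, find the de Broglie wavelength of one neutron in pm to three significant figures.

KE = (3/2)k_BT = 1.5 × 1.381 × 10⁻²³ × 1770 = 3.667 × 10⁻²⁰ J.
p = √(2mKE) = √(2 × 1.675 × 10⁻²⁷ × 3.667 × 10⁻²⁰) = 1.108 × 10⁻²³ kg·m/s.
λ = h/p = 5.98 × 10⁻¹¹ m = 59.8 pm.

λ = 59.8 pm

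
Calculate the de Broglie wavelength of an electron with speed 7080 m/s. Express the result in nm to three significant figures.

λ = 103 nm

p = mv = 9.109 × 10⁻³¹ × 7080 = 6.449 × 10⁻²⁷ kg·m/s.
λ = h/p = 6.626 × 10⁻³⁴ / 6.449 × 10⁻²⁷ = 1.03 × 10⁻⁷ m = 103 nm.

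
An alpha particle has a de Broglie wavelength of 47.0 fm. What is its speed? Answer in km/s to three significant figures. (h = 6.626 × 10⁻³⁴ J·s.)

v = 2120 km/s

p = h/λ = 6.626 × 10⁻³⁴ / 4.700 × 10⁻¹⁴ = 1.410 × 10⁻²⁰ kg·m/s.
v = p/m = 1.410 × 10⁻²⁰ / 6.645 × 10⁻²⁷ = 2.12 × 10⁶ m/s = 2120 km/s.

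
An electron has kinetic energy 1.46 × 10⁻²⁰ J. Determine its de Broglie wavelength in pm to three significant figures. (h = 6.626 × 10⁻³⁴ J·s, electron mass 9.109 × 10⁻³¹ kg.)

λ = 4060 pm

p = √(2mKE) = √(2 × 9.109 × 10⁻³¹ × 1.460 × 10⁻²⁰) = 1.631 × 10⁻²⁵ kg·m/s.
λ = h/p = 6.626 × 10⁻³⁴ / 1.631 × 10⁻²⁵ = 4.06 × 10⁻⁹ m = 4060 pm.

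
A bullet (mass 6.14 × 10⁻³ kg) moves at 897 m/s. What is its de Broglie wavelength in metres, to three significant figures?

λ = 1.20 × 10⁻³⁴ m

p = mv = 6.14 × 10⁻³ × 897 = 5.508 kg·m/s.
λ = h/p = 6.626 × 10⁻³⁴ / 5.508 = 1.20 × 10⁻³⁴ m.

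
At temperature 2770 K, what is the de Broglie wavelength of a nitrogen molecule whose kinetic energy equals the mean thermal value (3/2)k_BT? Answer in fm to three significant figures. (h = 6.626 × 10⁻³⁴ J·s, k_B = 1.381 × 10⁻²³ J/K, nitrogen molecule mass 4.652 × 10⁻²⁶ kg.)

KE = (3/2)k_BT = 1.5 × 1.381 × 10⁻²³ × 2770 = 5.738 × 10⁻²⁰ J.
p = √(2mKE) = √(2 × 4.652 × 10⁻²⁶ × 5.738 × 10⁻²⁰) = 7.307 × 10⁻²³ kg·m/s.
λ = h/p = 9.07 × 10⁻¹² m = 9070 fm.

λ = 9070 fm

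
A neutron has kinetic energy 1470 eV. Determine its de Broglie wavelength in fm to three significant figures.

KE = 1470 eV = 2.355 × 10⁻¹⁶ J.
p = √(2mKE) = √(2 × 1.675 × 10⁻²⁷ × 2.355 × 10⁻¹⁶) = 8.882 × 10⁻²² kg·m/s.
λ = h/p = 6.626 × 10⁻³⁴ / 8.882 × 10⁻²² = 7.46 × 10⁻¹³ m = 746 fm.

λ = 746 fm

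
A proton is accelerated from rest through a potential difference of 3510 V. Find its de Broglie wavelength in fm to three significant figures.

λ = 483 fm

KE = eV = 1.602 × 10⁻¹⁹ × 3510 = 5.623 × 10⁻¹⁶ J.
p = √(2mKE) = √(2 × 1.673 × 10⁻²⁷ × 5.623 × 10⁻¹⁶) = 1.372 × 10⁻²¹ kg·m/s.
λ = h/p = 6.626 × 10⁻³⁴ / 1.372 × 10⁻²¹ = 4.83 × 10⁻¹³ m = 483 fm.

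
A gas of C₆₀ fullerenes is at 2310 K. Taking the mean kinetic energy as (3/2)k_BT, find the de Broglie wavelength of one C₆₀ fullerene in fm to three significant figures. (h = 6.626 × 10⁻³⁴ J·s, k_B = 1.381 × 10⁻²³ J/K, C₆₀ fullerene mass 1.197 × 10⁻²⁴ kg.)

λ = 1960 fm

KE = (3/2)k_BT = 1.5 × 1.381 × 10⁻²³ × 2310 = 4.785 × 10⁻²⁰ J.
p = √(2mKE) = √(2 × 1.197 × 10⁻²⁴ × 4.785 × 10⁻²⁰) = 3.385 × 10⁻²² kg·m/s.
λ = h/p = 1.96 × 10⁻¹² m = 1960 fm.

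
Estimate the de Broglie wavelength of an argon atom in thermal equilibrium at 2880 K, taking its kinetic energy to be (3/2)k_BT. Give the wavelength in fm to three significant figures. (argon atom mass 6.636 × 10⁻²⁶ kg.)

λ = 7450 fm

KE = (3/2)k_BT = 1.5 × 1.381 × 10⁻²³ × 2880 = 5.966 × 10⁻²⁰ J.
p = √(2mKE) = √(2 × 6.636 × 10⁻²⁶ × 5.966 × 10⁻²⁰) = 8.898 × 10⁻²³ kg·m/s.
λ = h/p = 7.45 × 10⁻¹² m = 7450 fm.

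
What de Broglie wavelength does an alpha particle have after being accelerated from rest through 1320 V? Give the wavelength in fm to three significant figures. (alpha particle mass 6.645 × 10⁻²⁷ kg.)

KE = 2eV = 2 × 1.602 × 10⁻¹⁹ × 1320 = 4.229 × 10⁻¹⁶ J.
p = √(2mKE) = √(2 × 6.645 × 10⁻²⁷ × 4.229 × 10⁻¹⁶) = 2.371 × 10⁻²¹ kg·m/s.
λ = h/p = 6.626 × 10⁻³⁴ / 2.371 × 10⁻²¹ = 2.79 × 10⁻¹³ m = 279 fm.

λ = 279 fm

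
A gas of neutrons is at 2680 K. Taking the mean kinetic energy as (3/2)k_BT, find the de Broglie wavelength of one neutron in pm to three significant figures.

λ = 48.6 pm

KE = (3/2)k_BT = 1.5 × 1.381 × 10⁻²³ × 2680 = 5.552 × 10⁻²⁰ J.
p = √(2mKE) = √(2 × 1.675 × 10⁻²⁷ × 5.552 × 10⁻²⁰) = 1.364 × 10⁻²³ kg·m/s.
λ = h/p = 4.86 × 10⁻¹¹ m = 48.6 pm.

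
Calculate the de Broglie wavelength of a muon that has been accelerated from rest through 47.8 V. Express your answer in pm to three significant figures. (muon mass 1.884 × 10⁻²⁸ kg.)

KE = eV = 1.602 × 10⁻¹⁹ × 47.80 = 7.658 × 10⁻¹⁸ J.
p = √(2mKE) = √(2 × 1.884 × 10⁻²⁸ × 7.658 × 10⁻¹⁸) = 5.372 × 10⁻²³ kg·m/s.
λ = h/p = 6.626 × 10⁻³⁴ / 5.372 × 10⁻²³ = 1.23 × 10⁻¹¹ m = 12.3 pm.

λ = 12.3 pm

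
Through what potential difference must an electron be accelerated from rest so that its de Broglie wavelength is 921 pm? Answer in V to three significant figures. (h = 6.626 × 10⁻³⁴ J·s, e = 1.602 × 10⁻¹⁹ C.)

p = h/λ = 6.626 × 10⁻³⁴ / 9.210 × 10⁻¹⁰ = 7.194 × 10⁻²⁵ kg·m/s.
KE = p²/(2m) = 2.841 × 10⁻¹⁹ J.
V = KE/e = 2.841 × 10⁻¹⁹ / (1.602 × 10⁻¹⁹) = 1.77 V.

V = 1.77 V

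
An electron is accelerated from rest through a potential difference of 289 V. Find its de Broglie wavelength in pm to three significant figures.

λ = 72.1 pm

KE = eV = 1.602 × 10⁻¹⁹ × 289.0 = 4.630 × 10⁻¹⁷ J.
p = √(2mKE) = √(2 × 9.109 × 10⁻³¹ × 4.630 × 10⁻¹⁷) = 9.184 × 10⁻²⁴ kg·m/s.
λ = h/p = 6.626 × 10⁻³⁴ / 9.184 × 10⁻²⁴ = 7.21 × 10⁻¹¹ m = 72.1 pm.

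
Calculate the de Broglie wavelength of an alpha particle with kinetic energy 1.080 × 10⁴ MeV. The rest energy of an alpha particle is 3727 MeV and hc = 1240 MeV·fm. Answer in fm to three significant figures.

Total energy E = KE + m₀c² = 1.080 × 10⁴ + 3727 = 14527 MeV.
(pc)² = E² − (m₀c²)² = (14527)² − (3727)² = 1.971 × 10⁸ MeV², so pc = 1.404 × 10⁴ MeV.
λ = hc/(pc) = 1240 MeV·fm / 1.404 × 10⁴ MeV = 0.0883 fm.

λ = 0.0883 fm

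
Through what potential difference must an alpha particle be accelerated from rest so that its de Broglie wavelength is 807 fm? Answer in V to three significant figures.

V = 158 V

p = h/λ = 6.626 × 10⁻³⁴ / 8.070 × 10⁻¹³ = 8.211 × 10⁻²² kg·m/s.
KE = p²/(2m) = 5.073 × 10⁻¹⁷ J.
V = KE/2e = 5.073 × 10⁻¹⁷ / (2 × 1.602 × 10⁻¹⁹) = 158 V.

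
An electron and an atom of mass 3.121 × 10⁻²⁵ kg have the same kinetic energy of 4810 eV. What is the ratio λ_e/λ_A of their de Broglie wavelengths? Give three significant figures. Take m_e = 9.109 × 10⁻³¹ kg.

At fixed KE, p = √(2mKE) so λ = h/p ∝ 1/√m.
λ_e/λ_A = √(m_A/m_e) = √(3.121 × 10⁻²⁵/9.109 × 10⁻³¹) = √(3.426 × 10⁵) = 585.

λ_e/λ_A = 585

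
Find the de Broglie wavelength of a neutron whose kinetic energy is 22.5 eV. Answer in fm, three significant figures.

KE = 22.5 eV = 3.604 × 10⁻¹⁸ J.
p = √(2mKE) = √(2 × 1.675 × 10⁻²⁷ × 3.604 × 10⁻¹⁸) = 1.099 × 10⁻²² kg·m/s.
λ = h/p = 6.626 × 10⁻³⁴ / 1.099 × 10⁻²² = 6.03 × 10⁻¹² m = 6030 fm.

λ = 6030 fm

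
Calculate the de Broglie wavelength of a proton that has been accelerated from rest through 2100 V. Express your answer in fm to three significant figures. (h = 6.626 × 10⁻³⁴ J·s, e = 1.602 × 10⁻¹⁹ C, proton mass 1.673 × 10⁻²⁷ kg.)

KE = eV = 1.602 × 10⁻¹⁹ × 2100 = 3.364 × 10⁻¹⁶ J.
p = √(2mKE) = √(2 × 1.673 × 10⁻²⁷ × 3.364 × 10⁻¹⁶) = 1.061 × 10⁻²¹ kg·m/s.
λ = h/p = 6.626 × 10⁻³⁴ / 1.061 × 10⁻²¹ = 6.25 × 10⁻¹³ m = 625 fm.

λ = 625 fm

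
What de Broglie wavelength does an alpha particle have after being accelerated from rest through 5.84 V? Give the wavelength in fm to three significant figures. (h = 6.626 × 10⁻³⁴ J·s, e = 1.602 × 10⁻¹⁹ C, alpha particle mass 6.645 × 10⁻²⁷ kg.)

λ = 4200 fm

KE = 2eV = 2 × 1.602 × 10⁻¹⁹ × 5.840 = 1.871 × 10⁻¹⁸ J.
p = √(2mKE) = √(2 × 6.645 × 10⁻²⁷ × 1.871 × 10⁻¹⁸) = 1.577 × 10⁻²² kg·m/s.
λ = h/p = 6.626 × 10⁻³⁴ / 1.577 × 10⁻²² = 4.20 × 10⁻¹² m = 4200 fm.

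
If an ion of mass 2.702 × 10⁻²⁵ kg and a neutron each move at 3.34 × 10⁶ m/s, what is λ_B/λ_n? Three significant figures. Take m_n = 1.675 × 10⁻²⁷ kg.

At fixed v, p = mv so λ = h/(mv) ∝ 1/m.
λ_B/λ_n = m_n/m_B = 1.675 × 10⁻²⁷/2.702 × 10⁻²⁵ = 6.20 × 10⁻³.

λ_B/λ_n = 6.20 × 10⁻³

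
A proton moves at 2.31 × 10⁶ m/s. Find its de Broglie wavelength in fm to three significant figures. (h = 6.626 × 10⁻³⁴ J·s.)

λ = 171 fm

p = mv = 1.673 × 10⁻²⁷ × 2.31 × 10⁶ = 3.865 × 10⁻²¹ kg·m/s.
λ = h/p = 6.626 × 10⁻³⁴ / 3.865 × 10⁻²¹ = 1.71 × 10⁻¹³ m = 171 fm.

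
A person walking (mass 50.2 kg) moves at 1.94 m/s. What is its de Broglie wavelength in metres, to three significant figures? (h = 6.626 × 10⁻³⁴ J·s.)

p = mv = 50.2 × 1.94 = 9.739 × 10¹ kg·m/s.
λ = h/p = 6.626 × 10⁻³⁴ / 9.739 × 10¹ = 6.80 × 10⁻³⁶ m.

λ = 6.80 × 10⁻³⁶ m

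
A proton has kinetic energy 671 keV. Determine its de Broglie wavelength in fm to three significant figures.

λ = 34.9 fm

KE = 671 keV = 1.075 × 10⁻¹³ J.
p = √(2mKE) = √(2 × 1.673 × 10⁻²⁷ × 1.075 × 10⁻¹³) = 1.897 × 10⁻²⁰ kg·m/s.
λ = h/p = 6.626 × 10⁻³⁴ / 1.897 × 10⁻²⁰ = 3.49 × 10⁻¹⁴ m = 34.9 fm.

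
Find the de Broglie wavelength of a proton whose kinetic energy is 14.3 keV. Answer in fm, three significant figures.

KE = 14.3 keV = 2.291 × 10⁻¹⁵ J.
p = √(2mKE) = √(2 × 1.673 × 10⁻²⁷ × 2.291 × 10⁻¹⁵) = 2.769 × 10⁻²¹ kg·m/s.
λ = h/p = 6.626 × 10⁻³⁴ / 2.769 × 10⁻²¹ = 2.39 × 10⁻¹³ m = 239 fm.

λ = 239 fm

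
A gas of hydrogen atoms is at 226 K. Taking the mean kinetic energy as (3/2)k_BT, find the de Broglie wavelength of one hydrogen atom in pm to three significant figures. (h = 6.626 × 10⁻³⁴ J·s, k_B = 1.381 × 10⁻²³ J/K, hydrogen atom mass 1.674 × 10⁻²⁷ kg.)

λ = 167 pm

KE = (3/2)k_BT = 1.5 × 1.381 × 10⁻²³ × 226 = 4.682 × 10⁻²¹ J.
p = √(2mKE) = √(2 × 1.674 × 10⁻²⁷ × 4.682 × 10⁻²¹) = 3.959 × 10⁻²⁴ kg·m/s.
λ = h/p = 1.67 × 10⁻¹⁰ m = 167 pm.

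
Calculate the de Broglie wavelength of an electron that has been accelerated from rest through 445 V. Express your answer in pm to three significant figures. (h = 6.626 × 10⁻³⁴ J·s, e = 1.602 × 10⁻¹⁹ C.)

λ = 58.1 pm

KE = eV = 1.602 × 10⁻¹⁹ × 445.0 = 7.129 × 10⁻¹⁷ J.
p = √(2mKE) = √(2 × 9.109 × 10⁻³¹ × 7.129 × 10⁻¹⁷) = 1.140 × 10⁻²³ kg·m/s.
λ = h/p = 6.626 × 10⁻³⁴ / 1.140 × 10⁻²³ = 5.81 × 10⁻¹¹ m = 58.1 pm.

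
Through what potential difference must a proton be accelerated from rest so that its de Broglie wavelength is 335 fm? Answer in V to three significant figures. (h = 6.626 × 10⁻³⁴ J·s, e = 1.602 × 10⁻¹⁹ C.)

p = h/λ = 6.626 × 10⁻³⁴ / 3.350 × 10⁻¹³ = 1.978 × 10⁻²¹ kg·m/s.
KE = p²/(2m) = 1.169 × 10⁻¹⁵ J.
V = KE/e = 1.169 × 10⁻¹⁵ / (1.602 × 10⁻¹⁹) = 7300 V.

V = 7300 V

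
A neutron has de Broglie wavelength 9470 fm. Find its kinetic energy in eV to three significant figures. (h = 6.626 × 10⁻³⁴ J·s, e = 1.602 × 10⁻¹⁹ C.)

p = h/λ = 6.626 × 10⁻³⁴ / 9.470 × 10⁻¹² = 6.997 × 10⁻²³ kg·m/s.
KE = p²/(2m) = (6.997 × 10⁻²³)² / (2 × 1.675 × 10⁻²⁷) = 1.461 × 10⁻¹⁸ J = 9.12 eV.

KE = 9.12 eV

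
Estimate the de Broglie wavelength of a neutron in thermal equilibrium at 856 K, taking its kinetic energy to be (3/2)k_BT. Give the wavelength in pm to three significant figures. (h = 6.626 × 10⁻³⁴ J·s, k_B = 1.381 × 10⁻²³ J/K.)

KE = (3/2)k_BT = 1.5 × 1.381 × 10⁻²³ × 856 = 1.773 × 10⁻²⁰ J.
p = √(2mKE) = √(2 × 1.675 × 10⁻²⁷ × 1.773 × 10⁻²⁰) = 7.707 × 10⁻²⁴ kg·m/s.
λ = h/p = 8.60 × 10⁻¹¹ m = 86.0 pm.

λ = 86.0 pm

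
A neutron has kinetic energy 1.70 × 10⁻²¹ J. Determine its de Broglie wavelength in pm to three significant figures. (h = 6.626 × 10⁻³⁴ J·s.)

λ = 278 pm

p = √(2mKE) = √(2 × 1.675 × 10⁻²⁷ × 1.700 × 10⁻²¹) = 2.386 × 10⁻²⁴ kg·m/s.
λ = h/p = 6.626 × 10⁻³⁴ / 2.386 × 10⁻²⁴ = 2.78 × 10⁻¹⁰ m = 278 pm.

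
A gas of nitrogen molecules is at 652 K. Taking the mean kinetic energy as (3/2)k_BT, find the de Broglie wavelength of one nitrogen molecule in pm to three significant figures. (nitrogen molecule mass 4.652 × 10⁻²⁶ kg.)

KE = (3/2)k_BT = 1.5 × 1.381 × 10⁻²³ × 652 = 1.351 × 10⁻²⁰ J.
p = √(2mKE) = √(2 × 4.652 × 10⁻²⁶ × 1.351 × 10⁻²⁰) = 3.545 × 10⁻²³ kg·m/s.
λ = h/p = 1.87 × 10⁻¹¹ m = 18.7 pm.

λ = 18.7 pm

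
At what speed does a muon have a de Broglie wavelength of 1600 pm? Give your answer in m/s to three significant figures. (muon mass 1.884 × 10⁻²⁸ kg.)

v = 2200 m/s

p = h/λ = 6.626 × 10⁻³⁴ / 1.600 × 10⁻⁹ = 4.141 × 10⁻²⁵ kg·m/s.
v = p/m = 4.141 × 10⁻²⁵ / 1.884 × 10⁻²⁸ = 2.20 × 10³ m/s = 2200 m/s.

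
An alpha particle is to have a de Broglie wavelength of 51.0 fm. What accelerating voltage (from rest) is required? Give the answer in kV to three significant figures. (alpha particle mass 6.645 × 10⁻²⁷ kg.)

p = h/λ = 6.626 × 10⁻³⁴ / 5.100 × 10⁻¹⁴ = 1.299 × 10⁻²⁰ kg·m/s.
KE = p²/(2m) = 1.270 × 10⁻¹⁴ J.
V = KE/2e = 1.270 × 10⁻¹⁴ / (2 × 1.602 × 10⁻¹⁹) = 39.6 kV.

V = 39.6 kV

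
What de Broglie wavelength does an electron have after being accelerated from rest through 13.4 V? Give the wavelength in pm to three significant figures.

λ = 335 pm

KE = eV = 1.602 × 10⁻¹⁹ × 13.40 = 2.147 × 10⁻¹⁸ J.
p = √(2mKE) = √(2 × 9.109 × 10⁻³¹ × 2.147 × 10⁻¹⁸) = 1.978 × 10⁻²⁴ kg·m/s.
λ = h/p = 6.626 × 10⁻³⁴ / 1.978 × 10⁻²⁴ = 3.35 × 10⁻¹⁰ m = 335 pm.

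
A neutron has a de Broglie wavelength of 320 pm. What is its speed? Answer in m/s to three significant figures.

p = h/λ = 6.626 × 10⁻³⁴ / 3.200 × 10⁻¹⁰ = 2.071 × 10⁻²⁴ kg·m/s.
v = p/m = 2.071 × 10⁻²⁴ / 1.675 × 10⁻²⁷ = 1.24 × 10³ m/s = 1240 m/s.

v = 1240 m/s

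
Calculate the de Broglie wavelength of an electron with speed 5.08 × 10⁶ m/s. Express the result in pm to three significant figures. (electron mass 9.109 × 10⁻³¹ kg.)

p = mv = 9.109 × 10⁻³¹ × 5.08 × 10⁶ = 4.627 × 10⁻²⁴ kg·m/s.
λ = h/p = 6.626 × 10⁻³⁴ / 4.627 × 10⁻²⁴ = 1.43 × 10⁻¹⁰ m = 143 pm.

λ = 143 pm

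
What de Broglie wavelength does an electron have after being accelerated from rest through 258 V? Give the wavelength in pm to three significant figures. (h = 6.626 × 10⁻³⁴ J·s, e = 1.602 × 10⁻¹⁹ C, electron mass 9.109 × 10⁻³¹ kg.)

KE = eV = 1.602 × 10⁻¹⁹ × 258.0 = 4.133 × 10⁻¹⁷ J.
p = √(2mKE) = √(2 × 9.109 × 10⁻³¹ × 4.133 × 10⁻¹⁷) = 8.677 × 10⁻²⁴ kg·m/s.
λ = h/p = 6.626 × 10⁻³⁴ / 8.677 × 10⁻²⁴ = 7.64 × 10⁻¹¹ m = 76.4 pm.

λ = 76.4 pm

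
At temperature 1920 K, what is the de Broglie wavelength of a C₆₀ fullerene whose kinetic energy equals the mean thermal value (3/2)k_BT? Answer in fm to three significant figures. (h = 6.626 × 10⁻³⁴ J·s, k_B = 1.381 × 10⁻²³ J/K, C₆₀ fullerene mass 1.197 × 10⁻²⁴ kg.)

KE = (3/2)k_BT = 1.5 × 1.381 × 10⁻²³ × 1920 = 3.977 × 10⁻²⁰ J.
p = √(2mKE) = √(2 × 1.197 × 10⁻²⁴ × 3.977 × 10⁻²⁰) = 3.086 × 10⁻²² kg·m/s.
λ = h/p = 2.15 × 10⁻¹² m = 2150 fm.

λ = 2150 fm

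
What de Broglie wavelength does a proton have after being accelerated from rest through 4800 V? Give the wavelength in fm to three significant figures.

λ = 413 fm

KE = eV = 1.602 × 10⁻¹⁹ × 4800 = 7.690 × 10⁻¹⁶ J.
p = √(2mKE) = √(2 × 1.673 × 10⁻²⁷ × 7.690 × 10⁻¹⁶) = 1.604 × 10⁻²¹ kg·m/s.
λ = h/p = 6.626 × 10⁻³⁴ / 1.604 × 10⁻²¹ = 4.13 × 10⁻¹³ m = 413 fm.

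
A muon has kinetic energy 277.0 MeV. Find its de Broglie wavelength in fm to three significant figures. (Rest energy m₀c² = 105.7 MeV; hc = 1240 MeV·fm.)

Total energy E = KE + m₀c² = 277.0 + 105.7 = 382.7 MeV.
(pc)² = E² − (m₀c²)² = (382.7)² − (105.7)² = 1.353 × 10⁵ MeV², so pc = 367.8 MeV.
λ = hc/(pc) = 1240 MeV·fm / 367.8 MeV = 3.37 fm.

λ = 3.37 fm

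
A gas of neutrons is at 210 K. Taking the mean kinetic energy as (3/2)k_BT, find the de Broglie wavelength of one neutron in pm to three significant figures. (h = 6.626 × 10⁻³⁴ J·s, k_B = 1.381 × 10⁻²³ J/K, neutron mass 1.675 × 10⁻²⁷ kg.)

KE = (3/2)k_BT = 1.5 × 1.381 × 10⁻²³ × 210 = 4.350 × 10⁻²¹ J.
p = √(2mKE) = √(2 × 1.675 × 10⁻²⁷ × 4.350 × 10⁻²¹) = 3.817 × 10⁻²⁴ kg·m/s.
λ = h/p = 1.74 × 10⁻¹⁰ m = 174 pm.

λ = 174 pm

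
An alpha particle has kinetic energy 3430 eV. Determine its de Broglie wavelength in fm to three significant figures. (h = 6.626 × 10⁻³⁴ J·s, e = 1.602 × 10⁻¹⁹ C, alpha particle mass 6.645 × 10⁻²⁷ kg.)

KE = 3430 eV = 5.495 × 10⁻¹⁶ J.
p = √(2mKE) = √(2 × 6.645 × 10⁻²⁷ × 5.495 × 10⁻¹⁶) = 2.702 × 10⁻²¹ kg·m/s.
λ = h/p = 6.626 × 10⁻³⁴ / 2.702 × 10⁻²¹ = 2.45 × 10⁻¹³ m = 245 fm.

λ = 245 fm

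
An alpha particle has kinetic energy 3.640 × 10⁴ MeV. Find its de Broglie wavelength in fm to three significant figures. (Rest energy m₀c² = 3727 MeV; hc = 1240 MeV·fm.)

λ = 0.0310 fm

Total energy E = KE + m₀c² = 3.640 × 10⁴ + 3727 = 40127 MeV.
(pc)² = E² − (m₀c²)² = (40127)² − (3727)² = 1.596 × 10⁹ MeV², so pc = 3.995 × 10⁴ MeV.
λ = hc/(pc) = 1240 MeV·fm / 3.995 × 10⁴ MeV = 0.0310 fm.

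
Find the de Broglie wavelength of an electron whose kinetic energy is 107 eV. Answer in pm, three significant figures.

λ = 119 pm

KE = 107 eV = 1.714 × 10⁻¹⁷ J.
p = √(2mKE) = √(2 × 9.109 × 10⁻³¹ × 1.714 × 10⁻¹⁷) = 5.588 × 10⁻²⁴ kg·m/s.
λ = h/p = 6.626 × 10⁻³⁴ / 5.588 × 10⁻²⁴ = 1.19 × 10⁻¹⁰ m = 119 pm.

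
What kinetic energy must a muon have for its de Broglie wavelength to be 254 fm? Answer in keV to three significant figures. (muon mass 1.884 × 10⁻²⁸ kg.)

p = h/λ = 6.626 × 10⁻³⁴ / 2.540 × 10⁻¹³ = 2.609 × 10⁻²¹ kg·m/s.
KE = p²/(2m) = (2.609 × 10⁻²¹)² / (2 × 1.884 × 10⁻²⁸) = 1.806 × 10⁻¹⁴ J = 113 keV.

KE = 113 keV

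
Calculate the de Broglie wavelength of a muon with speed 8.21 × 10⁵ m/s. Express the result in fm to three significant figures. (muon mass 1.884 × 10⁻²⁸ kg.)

p = mv = 1.884 × 10⁻²⁸ × 8.21 × 10⁵ = 1.547 × 10⁻²² kg·m/s.
λ = h/p = 6.626 × 10⁻³⁴ / 1.547 × 10⁻²² = 4.28 × 10⁻¹² m = 4280 fm.

λ = 4280 fm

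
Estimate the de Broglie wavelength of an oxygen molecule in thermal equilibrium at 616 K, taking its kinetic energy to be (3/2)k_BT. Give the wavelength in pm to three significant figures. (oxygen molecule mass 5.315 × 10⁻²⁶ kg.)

KE = (3/2)k_BT = 1.5 × 1.381 × 10⁻²³ × 616 = 1.276 × 10⁻²⁰ J.
p = √(2mKE) = √(2 × 5.315 × 10⁻²⁶ × 1.276 × 10⁻²⁰) = 3.683 × 10⁻²³ kg·m/s.
λ = h/p = 1.80 × 10⁻¹¹ m = 18.0 pm.

λ = 18.0 pm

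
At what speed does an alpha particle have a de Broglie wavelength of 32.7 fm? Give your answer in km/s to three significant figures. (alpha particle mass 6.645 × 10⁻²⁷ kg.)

p = h/λ = 6.626 × 10⁻³⁴ / 3.270 × 10⁻¹⁴ = 2.026 × 10⁻²⁰ kg·m/s.
v = p/m = 2.026 × 10⁻²⁰ / 6.645 × 10⁻²⁷ = 3.05 × 10⁶ m/s = 3050 km/s.

v = 3050 km/s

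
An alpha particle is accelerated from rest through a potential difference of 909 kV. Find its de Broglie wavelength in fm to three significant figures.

KE = 2eV = 2 × 1.602 × 10⁻¹⁹ × 9.090 × 10⁵ = 2.912 × 10⁻¹³ J.
p = √(2mKE) = √(2 × 6.645 × 10⁻²⁷ × 2.912 × 10⁻¹³) = 6.221 × 10⁻²⁰ kg·m/s.
λ = h/p = 6.626 × 10⁻³⁴ / 6.221 × 10⁻²⁰ = 1.07 × 10⁻¹⁴ m = 10.7 fm.

λ = 10.7 fm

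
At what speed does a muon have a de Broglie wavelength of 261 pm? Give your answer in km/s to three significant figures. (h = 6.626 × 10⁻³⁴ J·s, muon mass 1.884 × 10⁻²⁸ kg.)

p = h/λ = 6.626 × 10⁻³⁴ / 2.610 × 10⁻¹⁰ = 2.539 × 10⁻²⁴ kg·m/s.
v = p/m = 2.539 × 10⁻²⁴ / 1.884 × 10⁻²⁸ = 1.35 × 10⁴ m/s = 13.5 km/s.

v = 13.5 km/s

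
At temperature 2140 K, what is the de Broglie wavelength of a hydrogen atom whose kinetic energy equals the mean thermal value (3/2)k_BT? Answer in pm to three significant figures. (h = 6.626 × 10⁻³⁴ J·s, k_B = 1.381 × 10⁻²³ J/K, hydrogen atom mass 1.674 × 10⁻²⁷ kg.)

λ = 54.4 pm

KE = (3/2)k_BT = 1.5 × 1.381 × 10⁻²³ × 2140 = 4.433 × 10⁻²⁰ J.
p = √(2mKE) = √(2 × 1.674 × 10⁻²⁷ × 4.433 × 10⁻²⁰) = 1.218 × 10⁻²³ kg·m/s.
λ = h/p = 5.44 × 10⁻¹¹ m = 54.4 pm.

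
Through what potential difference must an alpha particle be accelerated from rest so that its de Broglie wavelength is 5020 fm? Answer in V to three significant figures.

V = 4.09 V

p = h/λ = 6.626 × 10⁻³⁴ / 5.020 × 10⁻¹² = 1.320 × 10⁻²² kg·m/s.
KE = p²/(2m) = 1.311 × 10⁻¹⁸ J.
V = KE/2e = 1.311 × 10⁻¹⁸ / (2 × 1.602 × 10⁻¹⁹) = 4.09 V.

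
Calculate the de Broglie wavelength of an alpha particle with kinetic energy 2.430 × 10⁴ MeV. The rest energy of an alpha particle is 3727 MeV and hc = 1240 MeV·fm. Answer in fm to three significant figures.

λ = 0.0446 fm

Total energy E = KE + m₀c² = 2.430 × 10⁴ + 3727 = 28027 MeV.
(pc)² = E² − (m₀c²)² = (28027)² − (3727)² = 7.716 × 10⁸ MeV², so pc = 2.778 × 10⁴ MeV.
λ = hc/(pc) = 1240 MeV·fm / 2.778 × 10⁴ MeV = 0.0446 fm.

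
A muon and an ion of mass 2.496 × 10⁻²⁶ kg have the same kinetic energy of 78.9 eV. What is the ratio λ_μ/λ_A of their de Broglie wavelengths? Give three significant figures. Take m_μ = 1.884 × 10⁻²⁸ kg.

λ_μ/λ_A = 11.5

At fixed KE, p = √(2mKE) so λ = h/p ∝ 1/√m.
λ_μ/λ_A = √(m_A/m_μ) = √(2.496 × 10⁻²⁶/1.884 × 10⁻²⁸) = √(132.5) = 11.5.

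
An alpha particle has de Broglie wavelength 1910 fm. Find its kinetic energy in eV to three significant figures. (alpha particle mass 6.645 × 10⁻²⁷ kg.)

KE = 56.5 eV

p = h/λ = 6.626 × 10⁻³⁴ / 1.910 × 10⁻¹² = 3.469 × 10⁻²² kg·m/s.
KE = p²/(2m) = (3.469 × 10⁻²²)² / (2 × 6.645 × 10⁻²⁷) = 9.055 × 10⁻¹⁸ J = 56.5 eV.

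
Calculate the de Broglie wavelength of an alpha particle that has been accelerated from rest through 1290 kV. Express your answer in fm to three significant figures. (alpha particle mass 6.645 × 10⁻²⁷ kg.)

λ = 8.94 fm

KE = 2eV = 2 × 1.602 × 10⁻¹⁹ × 1.290 × 10⁶ = 4.133 × 10⁻¹³ J.
p = √(2mKE) = √(2 × 6.645 × 10⁻²⁷ × 4.133 × 10⁻¹³) = 7.411 × 10⁻²⁰ kg·m/s.
λ = h/p = 6.626 × 10⁻³⁴ / 7.411 × 10⁻²⁰ = 8.94 × 10⁻¹⁵ m = 8.94 fm.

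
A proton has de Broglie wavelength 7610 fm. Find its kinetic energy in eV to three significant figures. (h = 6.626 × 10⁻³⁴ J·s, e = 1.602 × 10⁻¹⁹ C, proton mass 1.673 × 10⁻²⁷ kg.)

p = h/λ = 6.626 × 10⁻³⁴ / 7.610 × 10⁻¹² = 8.707 × 10⁻²³ kg·m/s.
KE = p²/(2m) = (8.707 × 10⁻²³)² / (2 × 1.673 × 10⁻²⁷) = 2.266 × 10⁻¹⁸ J = 14.1 eV.

KE = 14.1 eV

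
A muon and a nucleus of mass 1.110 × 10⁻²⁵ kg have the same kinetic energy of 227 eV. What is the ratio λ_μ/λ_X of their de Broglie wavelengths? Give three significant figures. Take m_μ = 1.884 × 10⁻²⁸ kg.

At fixed KE, p = √(2mKE) so λ = h/p ∝ 1/√m.
λ_μ/λ_X = √(m_X/m_μ) = √(1.110 × 10⁻²⁵/1.884 × 10⁻²⁸) = √(589.2) = 24.3.

λ_μ/λ_X = 24.3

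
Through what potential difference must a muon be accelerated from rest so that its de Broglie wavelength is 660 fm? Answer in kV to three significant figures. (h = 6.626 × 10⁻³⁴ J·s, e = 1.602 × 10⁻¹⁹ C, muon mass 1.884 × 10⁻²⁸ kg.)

p = h/λ = 6.626 × 10⁻³⁴ / 6.600 × 10⁻¹³ = 1.004 × 10⁻²¹ kg·m/s.
KE = p²/(2m) = 2.675 × 10⁻¹⁵ J.
V = KE/e = 2.675 × 10⁻¹⁵ / (1.602 × 10⁻¹⁹) = 16.7 kV.

V = 16.7 kV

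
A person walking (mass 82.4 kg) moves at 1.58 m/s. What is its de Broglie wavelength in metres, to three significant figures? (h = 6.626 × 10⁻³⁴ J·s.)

p = mv = 82.4 × 1.58 = 1.302 × 10² kg·m/s.
λ = h/p = 6.626 × 10⁻³⁴ / 1.302 × 10² = 5.09 × 10⁻³⁶ m.

λ = 5.09 × 10⁻³⁶ m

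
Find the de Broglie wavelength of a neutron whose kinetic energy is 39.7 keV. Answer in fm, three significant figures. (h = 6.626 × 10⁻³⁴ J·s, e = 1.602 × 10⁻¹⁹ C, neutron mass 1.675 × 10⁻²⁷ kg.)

λ = 144 fm

KE = 39.7 keV = 6.360 × 10⁻¹⁵ J.
p = √(2mKE) = √(2 × 1.675 × 10⁻²⁷ × 6.360 × 10⁻¹⁵) = 4.616 × 10⁻²¹ kg·m/s.
λ = h/p = 6.626 × 10⁻³⁴ / 4.616 × 10⁻²¹ = 1.44 × 10⁻¹³ m = 144 fm.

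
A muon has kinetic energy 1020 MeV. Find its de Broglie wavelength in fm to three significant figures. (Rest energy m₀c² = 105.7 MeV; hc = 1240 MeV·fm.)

λ = 1.11 fm

Total energy E = KE + m₀c² = 1020 + 105.7 = 1125.7 MeV.
(pc)² = E² − (m₀c²)² = (1125.7)² − (105.7)² = 1.256 × 10⁶ MeV², so pc = 1121 MeV.
λ = hc/(pc) = 1240 MeV·fm / 1121 MeV = 1.11 fm.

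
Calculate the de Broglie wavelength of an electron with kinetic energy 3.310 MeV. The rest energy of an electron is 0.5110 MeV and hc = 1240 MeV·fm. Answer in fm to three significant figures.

Total energy E = KE + m₀c² = 3.310 + 0.5110 = 3.8210 MeV.
(pc)² = E² − (m₀c²)² = (3.8210)² − (0.5110)² = 14.34 MeV², so pc = 3.787 MeV.
λ = hc/(pc) = 1240 MeV·fm / 3.787 MeV = 327 fm.

λ = 327 fm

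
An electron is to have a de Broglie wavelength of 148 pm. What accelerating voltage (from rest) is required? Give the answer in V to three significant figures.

p = h/λ = 6.626 × 10⁻³⁴ / 1.480 × 10⁻¹⁰ = 4.477 × 10⁻²⁴ kg·m/s.
KE = p²/(2m) = 1.100 × 10⁻¹⁷ J.
V = KE/e = 1.100 × 10⁻¹⁷ / (1.602 × 10⁻¹⁹) = 68.7 V.

V = 68.7 V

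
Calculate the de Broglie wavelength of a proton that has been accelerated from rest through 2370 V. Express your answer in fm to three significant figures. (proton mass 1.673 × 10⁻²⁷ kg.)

KE = eV = 1.602 × 10⁻¹⁹ × 2370 = 3.797 × 10⁻¹⁶ J.
p = √(2mKE) = √(2 × 1.673 × 10⁻²⁷ × 3.797 × 10⁻¹⁶) = 1.127 × 10⁻²¹ kg·m/s.
λ = h/p = 6.626 × 10⁻³⁴ / 1.127 × 10⁻²¹ = 5.88 × 10⁻¹³ m = 588 fm.

λ = 588 fm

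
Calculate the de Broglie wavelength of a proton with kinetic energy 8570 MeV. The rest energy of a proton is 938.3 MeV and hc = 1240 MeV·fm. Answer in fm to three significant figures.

λ = 0.131 fm

Total energy E = KE + m₀c² = 8570 + 938.3 = 9508.3 MeV.
(pc)² = E² − (m₀c²)² = (9508.3)² − (938.3)² = 8.953 × 10⁷ MeV², so pc = 9462 MeV.
λ = hc/(pc) = 1240 MeV·fm / 9462 MeV = 0.131 fm.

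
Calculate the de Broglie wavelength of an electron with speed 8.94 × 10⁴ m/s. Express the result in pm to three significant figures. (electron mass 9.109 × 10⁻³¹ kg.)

p = mv = 9.109 × 10⁻³¹ × 8.94 × 10⁴ = 8.143 × 10⁻²⁶ kg·m/s.
λ = h/p = 6.626 × 10⁻³⁴ / 8.143 × 10⁻²⁶ = 8.14 × 10⁻⁹ m = 8140 pm.

λ = 8140 pm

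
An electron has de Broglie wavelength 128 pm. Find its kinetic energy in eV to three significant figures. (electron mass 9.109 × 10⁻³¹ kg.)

p = h/λ = 6.626 × 10⁻³⁴ / 1.280 × 10⁻¹⁰ = 5.177 × 10⁻²⁴ kg·m/s.
KE = p²/(2m) = (5.177 × 10⁻²⁴)² / (2 × 9.109 × 10⁻³¹) = 1.471 × 10⁻¹⁷ J = 91.8 eV.

KE = 91.8 eV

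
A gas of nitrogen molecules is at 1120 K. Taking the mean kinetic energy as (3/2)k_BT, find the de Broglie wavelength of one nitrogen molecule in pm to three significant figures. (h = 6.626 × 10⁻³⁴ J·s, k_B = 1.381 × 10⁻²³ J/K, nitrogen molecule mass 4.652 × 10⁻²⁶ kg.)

λ = 14.3 pm

KE = (3/2)k_BT = 1.5 × 1.381 × 10⁻²³ × 1120 = 2.320 × 10⁻²⁰ J.
p = √(2mKE) = √(2 × 4.652 × 10⁻²⁶ × 2.320 × 10⁻²⁰) = 4.646 × 10⁻²³ kg·m/s.
λ = h/p = 1.43 × 10⁻¹¹ m = 14.3 pm.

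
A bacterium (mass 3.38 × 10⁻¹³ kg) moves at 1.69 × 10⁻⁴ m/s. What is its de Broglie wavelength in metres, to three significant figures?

λ = 1.16 × 10⁻¹⁷ m

p = mv = 3.38 × 10⁻¹³ × 1.69 × 10⁻⁴ = 5.712 × 10⁻¹⁷ kg·m/s.
λ = h/p = 6.626 × 10⁻³⁴ / 5.712 × 10⁻¹⁷ = 1.16 × 10⁻¹⁷ m.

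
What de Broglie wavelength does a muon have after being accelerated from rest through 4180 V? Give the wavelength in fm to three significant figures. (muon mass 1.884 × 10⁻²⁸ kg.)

λ = 1320 fm

KE = eV = 1.602 × 10⁻¹⁹ × 4180 = 6.696 × 10⁻¹⁶ J.
p = √(2mKE) = √(2 × 1.884 × 10⁻²⁸ × 6.696 × 10⁻¹⁶) = 5.023 × 10⁻²² kg·m/s.
λ = h/p = 6.626 × 10⁻³⁴ / 5.023 × 10⁻²² = 1.32 × 10⁻¹² m = 1320 fm.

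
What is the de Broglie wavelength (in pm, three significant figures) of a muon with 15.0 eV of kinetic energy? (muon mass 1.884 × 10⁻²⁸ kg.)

λ = 22.0 pm

KE = 15.0 eV = 2.403 × 10⁻¹⁸ J.
p = √(2mKE) = √(2 × 1.884 × 10⁻²⁸ × 2.403 × 10⁻¹⁸) = 3.009 × 10⁻²³ kg·m/s.
λ = h/p = 6.626 × 10⁻³⁴ / 3.009 × 10⁻²³ = 2.20 × 10⁻¹¹ m = 22.0 pm.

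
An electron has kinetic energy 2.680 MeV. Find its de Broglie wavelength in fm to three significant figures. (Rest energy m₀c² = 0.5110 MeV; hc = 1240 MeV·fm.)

Total energy E = KE + m₀c² = 2.680 + 0.5110 = 3.1910 MeV.
(pc)² = E² − (m₀c²)² = (3.1910)² − (0.5110)² = 9.921 MeV², so pc = 3.150 MeV.
λ = hc/(pc) = 1240 MeV·fm / 3.150 MeV = 394 fm.

λ = 394 fm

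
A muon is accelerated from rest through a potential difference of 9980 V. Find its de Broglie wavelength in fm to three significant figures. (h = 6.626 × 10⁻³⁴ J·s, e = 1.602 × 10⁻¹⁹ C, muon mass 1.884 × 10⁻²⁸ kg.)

KE = eV = 1.602 × 10⁻¹⁹ × 9980 = 1.599 × 10⁻¹⁵ J.
p = √(2mKE) = √(2 × 1.884 × 10⁻²⁸ × 1.599 × 10⁻¹⁵) = 7.762 × 10⁻²² kg·m/s.
λ = h/p = 6.626 × 10⁻³⁴ / 7.762 × 10⁻²² = 8.54 × 10⁻¹³ m = 854 fm.

λ = 854 fm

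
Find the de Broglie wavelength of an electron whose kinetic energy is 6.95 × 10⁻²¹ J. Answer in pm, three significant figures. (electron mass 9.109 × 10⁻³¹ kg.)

p = √(2mKE) = √(2 × 9.109 × 10⁻³¹ × 6.950 × 10⁻²¹) = 1.125 × 10⁻²⁵ kg·m/s.
λ = h/p = 6.626 × 10⁻³⁴ / 1.125 × 10⁻²⁵ = 5.89 × 10⁻⁹ m = 5890 pm.

λ = 5890 pm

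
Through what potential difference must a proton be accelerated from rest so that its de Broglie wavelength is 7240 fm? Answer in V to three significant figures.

V = 15.6 V

p = h/λ = 6.626 × 10⁻³⁴ / 7.240 × 10⁻¹² = 9.152 × 10⁻²³ kg·m/s.
KE = p²/(2m) = 2.503 × 10⁻¹⁸ J.
V = KE/e = 2.503 × 10⁻¹⁸ / (1.602 × 10⁻¹⁹) = 15.6 V.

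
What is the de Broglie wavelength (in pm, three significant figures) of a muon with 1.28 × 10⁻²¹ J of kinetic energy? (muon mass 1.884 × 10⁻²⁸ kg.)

p = √(2mKE) = √(2 × 1.884 × 10⁻²⁸ × 1.280 × 10⁻²¹) = 6.945 × 10⁻²⁵ kg·m/s.
λ = h/p = 6.626 × 10⁻³⁴ / 6.945 × 10⁻²⁵ = 9.54 × 10⁻¹⁰ m = 954 pm.

λ = 954 pm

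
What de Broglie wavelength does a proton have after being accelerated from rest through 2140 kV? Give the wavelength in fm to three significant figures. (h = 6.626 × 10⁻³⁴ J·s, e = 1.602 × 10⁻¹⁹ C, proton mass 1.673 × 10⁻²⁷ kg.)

KE = eV = 1.602 × 10⁻¹⁹ × 2.140 × 10⁶ = 3.428 × 10⁻¹³ J.
p = √(2mKE) = √(2 × 1.673 × 10⁻²⁷ × 3.428 × 10⁻¹³) = 3.387 × 10⁻²⁰ kg·m/s.
λ = h/p = 6.626 × 10⁻³⁴ / 3.387 × 10⁻²⁰ = 1.96 × 10⁻¹⁴ m = 19.6 fm.

λ = 19.6 fm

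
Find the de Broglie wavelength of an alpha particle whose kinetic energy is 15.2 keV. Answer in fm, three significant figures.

KE = 15.2 keV = 2.435 × 10⁻¹⁵ J.
p = √(2mKE) = √(2 × 6.645 × 10⁻²⁷ × 2.435 × 10⁻¹⁵) = 5.689 × 10⁻²¹ kg·m/s.
λ = h/p = 6.626 × 10⁻³⁴ / 5.689 × 10⁻²¹ = 1.16 × 10⁻¹³ m = 116 fm.

λ = 116 fm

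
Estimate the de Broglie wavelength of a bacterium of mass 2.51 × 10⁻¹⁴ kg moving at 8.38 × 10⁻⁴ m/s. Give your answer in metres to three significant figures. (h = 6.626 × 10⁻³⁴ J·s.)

λ = 3.15 × 10⁻¹⁷ m

p = mv = 2.51 × 10⁻¹⁴ × 8.38 × 10⁻⁴ = 2.103 × 10⁻¹⁷ kg·m/s.
λ = h/p = 6.626 × 10⁻³⁴ / 2.103 × 10⁻¹⁷ = 3.15 × 10⁻¹⁷ m.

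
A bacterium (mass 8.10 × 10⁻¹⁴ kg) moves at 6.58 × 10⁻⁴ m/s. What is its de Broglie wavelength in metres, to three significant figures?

λ = 1.24 × 10⁻¹⁷ m

p = mv = 8.10 × 10⁻¹⁴ × 6.58 × 10⁻⁴ = 5.330 × 10⁻¹⁷ kg·m/s.
λ = h/p = 6.626 × 10⁻³⁴ / 5.330 × 10⁻¹⁷ = 1.24 × 10⁻¹⁷ m.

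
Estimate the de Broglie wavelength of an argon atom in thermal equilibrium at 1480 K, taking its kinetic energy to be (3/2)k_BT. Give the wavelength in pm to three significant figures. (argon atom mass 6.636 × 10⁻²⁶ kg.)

KE = (3/2)k_BT = 1.5 × 1.381 × 10⁻²³ × 1480 = 3.066 × 10⁻²⁰ J.
p = √(2mKE) = √(2 × 6.636 × 10⁻²⁶ × 3.066 × 10⁻²⁰) = 6.379 × 10⁻²³ kg·m/s.
λ = h/p = 1.04 × 10⁻¹¹ m = 10.4 pm.

λ = 10.4 pm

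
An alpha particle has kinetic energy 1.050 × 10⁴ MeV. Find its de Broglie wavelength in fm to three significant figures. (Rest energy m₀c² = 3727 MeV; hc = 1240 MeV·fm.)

λ = 0.0903 fm

Total energy E = KE + m₀c² = 1.050 × 10⁴ + 3727 = 14227 MeV.
(pc)² = E² − (m₀c²)² = (14227)² − (3727)² = 1.885 × 10⁸ MeV², so pc = 1.373 × 10⁴ MeV.
λ = hc/(pc) = 1240 MeV·fm / 1.373 × 10⁴ MeV = 0.0903 fm.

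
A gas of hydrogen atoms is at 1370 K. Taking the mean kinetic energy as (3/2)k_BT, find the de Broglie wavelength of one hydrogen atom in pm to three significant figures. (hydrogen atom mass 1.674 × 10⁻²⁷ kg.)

KE = (3/2)k_BT = 1.5 × 1.381 × 10⁻²³ × 1370 = 2.838 × 10⁻²⁰ J.
p = √(2mKE) = √(2 × 1.674 × 10⁻²⁷ × 2.838 × 10⁻²⁰) = 9.748 × 10⁻²⁴ kg·m/s.
λ = h/p = 6.80 × 10⁻¹¹ m = 68.0 pm.

λ = 68.0 pm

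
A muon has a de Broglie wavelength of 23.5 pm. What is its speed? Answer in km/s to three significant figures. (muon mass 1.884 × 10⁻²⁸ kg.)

v = 150 km/s

p = h/λ = 6.626 × 10⁻³⁴ / 2.350 × 10⁻¹¹ = 2.820 × 10⁻²³ kg·m/s.
v = p/m = 2.820 × 10⁻²³ / 1.884 × 10⁻²⁸ = 1.50 × 10⁵ m/s = 150 km/s.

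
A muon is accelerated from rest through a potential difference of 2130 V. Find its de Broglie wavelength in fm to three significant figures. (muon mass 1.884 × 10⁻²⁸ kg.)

KE = eV = 1.602 × 10⁻¹⁹ × 2130 = 3.412 × 10⁻¹⁶ J.
p = √(2mKE) = √(2 × 1.884 × 10⁻²⁸ × 3.412 × 10⁻¹⁶) = 3.586 × 10⁻²² kg·m/s.
λ = h/p = 6.626 × 10⁻³⁴ / 3.586 × 10⁻²² = 1.85 × 10⁻¹² m = 1850 fm.

λ = 1850 fm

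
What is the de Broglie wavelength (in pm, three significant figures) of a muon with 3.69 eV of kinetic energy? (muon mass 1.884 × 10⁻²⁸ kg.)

λ = 44.4 pm

KE = 3.69 eV = 5.911 × 10⁻¹⁹ J.
p = √(2mKE) = √(2 × 1.884 × 10⁻²⁸ × 5.911 × 10⁻¹⁹) = 1.492 × 10⁻²³ kg·m/s.
λ = h/p = 6.626 × 10⁻³⁴ / 1.492 × 10⁻²³ = 4.44 × 10⁻¹¹ m = 44.4 pm.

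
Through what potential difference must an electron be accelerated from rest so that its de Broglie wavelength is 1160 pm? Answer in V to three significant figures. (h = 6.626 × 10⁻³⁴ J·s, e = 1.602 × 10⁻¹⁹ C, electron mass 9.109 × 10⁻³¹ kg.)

V = 1.12 V

p = h/λ = 6.626 × 10⁻³⁴ / 1.160 × 10⁻⁹ = 5.712 × 10⁻²⁵ kg·m/s.
KE = p²/(2m) = 1.791 × 10⁻¹⁹ J.
V = KE/e = 1.791 × 10⁻¹⁹ / (1.602 × 10⁻¹⁹) = 1.12 V.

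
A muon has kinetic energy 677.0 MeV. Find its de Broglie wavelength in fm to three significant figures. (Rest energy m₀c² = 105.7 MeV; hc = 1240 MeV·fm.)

λ = 1.60 fm

Total energy E = KE + m₀c² = 677.0 + 105.7 = 782.7 MeV.
(pc)² = E² − (m₀c²)² = (782.7)² − (105.7)² = 6.014 × 10⁵ MeV², so pc = 775.5 MeV.
λ = hc/(pc) = 1240 MeV·fm / 775.5 MeV = 1.60 fm.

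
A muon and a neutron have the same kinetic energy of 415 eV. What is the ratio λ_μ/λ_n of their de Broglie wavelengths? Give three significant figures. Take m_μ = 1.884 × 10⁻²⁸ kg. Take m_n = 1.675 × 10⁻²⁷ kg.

At fixed KE, p = √(2mKE) so λ = h/p ∝ 1/√m.
λ_μ/λ_n = √(m_n/m_μ) = √(1.675 × 10⁻²⁷/1.884 × 10⁻²⁸) = √(8.891) = 2.98.

λ_μ/λ_n = 2.98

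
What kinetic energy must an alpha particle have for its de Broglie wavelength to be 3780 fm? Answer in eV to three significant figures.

p = h/λ = 6.626 × 10⁻³⁴ / 3.780 × 10⁻¹² = 1.753 × 10⁻²² kg·m/s.
KE = p²/(2m) = (1.753 × 10⁻²²)² / (2 × 6.645 × 10⁻²⁷) = 2.312 × 10⁻¹⁸ J = 14.4 eV.

KE = 14.4 eV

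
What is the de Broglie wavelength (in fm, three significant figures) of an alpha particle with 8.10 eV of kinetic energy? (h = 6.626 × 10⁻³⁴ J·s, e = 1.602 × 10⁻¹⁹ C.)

λ = 5050 fm

KE = 8.10 eV = 1.298 × 10⁻¹⁸ J.
p = √(2mKE) = √(2 × 6.645 × 10⁻²⁷ × 1.298 × 10⁻¹⁸) = 1.313 × 10⁻²² kg·m/s.
λ = h/p = 6.626 × 10⁻³⁴ / 1.313 × 10⁻²² = 5.05 × 10⁻¹² m = 5050 fm.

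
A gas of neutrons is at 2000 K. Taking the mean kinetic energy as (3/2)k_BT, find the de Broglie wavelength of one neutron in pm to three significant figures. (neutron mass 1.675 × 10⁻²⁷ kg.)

λ = 56.2 pm

KE = (3/2)k_BT = 1.5 × 1.381 × 10⁻²³ × 2000 = 4.143 × 10⁻²⁰ J.
p = √(2mKE) = √(2 × 1.675 × 10⁻²⁷ × 4.143 × 10⁻²⁰) = 1.178 × 10⁻²³ kg·m/s.
λ = h/p = 5.62 × 10⁻¹¹ m = 56.2 pm.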